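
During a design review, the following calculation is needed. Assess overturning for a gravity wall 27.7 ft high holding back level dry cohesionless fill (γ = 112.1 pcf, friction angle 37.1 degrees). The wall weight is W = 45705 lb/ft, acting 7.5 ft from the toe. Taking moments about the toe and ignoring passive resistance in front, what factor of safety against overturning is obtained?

K_a = tan²(45° − 37.1°/2) = 0.2475.
P_a = ½K_aγH² = 0.5×0.2475×112.1×27.7² = 10640 lb/ft, acting at H/3 = 9.233 ft above the base.
Overturning moment M_o = P_a × H/3 = 10640 × 9.233 = 98280.
Resisting moment M_r = W × 7.5 = 45705 × 7.5 = 342800.
FS_overturning = M_r/M_o = 342800/98280 = 3.488.

3.49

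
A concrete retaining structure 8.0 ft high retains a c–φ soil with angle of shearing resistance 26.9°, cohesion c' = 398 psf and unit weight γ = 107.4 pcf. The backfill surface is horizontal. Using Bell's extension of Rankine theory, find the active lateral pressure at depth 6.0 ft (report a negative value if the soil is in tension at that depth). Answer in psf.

K_a = (1 − sin φ)/(1 + sin φ) = 0.3770.
σ_a = K_a γ z − 2c√K_a = 0.3770×107.4×6.0 − 2×398×0.6140 = -245.8 psf.

-246 psf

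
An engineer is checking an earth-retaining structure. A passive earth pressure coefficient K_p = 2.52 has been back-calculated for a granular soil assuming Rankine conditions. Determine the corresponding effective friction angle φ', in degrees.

25.6°

K_p = (1+sin φ)/(1−sin φ) ⇒ sin φ = (K_p − 1)/(K_p + 1) = 0.4318.
φ = arcsin(0.4318) = 25.58°.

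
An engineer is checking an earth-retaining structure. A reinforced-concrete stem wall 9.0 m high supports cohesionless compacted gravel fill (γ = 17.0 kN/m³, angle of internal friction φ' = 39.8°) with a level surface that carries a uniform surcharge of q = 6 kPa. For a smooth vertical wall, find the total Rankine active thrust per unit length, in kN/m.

163 kN/m

K_a = tan²(45° − φ/2) = 0.2194.
Soil triangle: ½ K_a γ H² = 0.5×0.2194×17.0×9.0² = 151.1 kN/m.
Surcharge rectangle: K_a q H = 0.2194×6×9.0 = 11.85 kN/m.
Total = 151.1 + 11.85 = 162.9 kN/m.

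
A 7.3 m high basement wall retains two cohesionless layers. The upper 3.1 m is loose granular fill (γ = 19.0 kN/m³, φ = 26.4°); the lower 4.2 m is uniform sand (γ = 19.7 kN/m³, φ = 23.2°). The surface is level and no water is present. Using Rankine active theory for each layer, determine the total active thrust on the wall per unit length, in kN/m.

218 kN/m

K_a1 = tan²(45°−26.4°/2) = 0.3844; K_a2 = tan²(45°−23.2°/2) = 0.4348.
Layer 1: σ at base = K_a1 γ₁ h₁ = 22.64 kPa; P₁ = ½×22.64×3.1 = 35.10.
Layer 2: σ_v at top = γ₁h₁ = 58.90; σ_h top = K_a2×58.90 = 25.61; σ_h base = K_a2×(58.90+19.7×4.2) = 61.58.
P₂ = ½(25.61+61.58)×4.2 = 183.1. Total P_a = 35.10+183.1 = 218.2 kN/m.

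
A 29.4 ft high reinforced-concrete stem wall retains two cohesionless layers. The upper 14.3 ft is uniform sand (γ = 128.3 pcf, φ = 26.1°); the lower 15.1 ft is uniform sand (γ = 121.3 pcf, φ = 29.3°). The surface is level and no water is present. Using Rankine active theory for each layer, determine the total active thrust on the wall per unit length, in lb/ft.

K_a1 = tan²(45°−26.1°/2) = 0.3889; K_a2 = tan²(45°−29.3°/2) = 0.3428.
Layer 1: σ at base = K_a1 γ₁ h₁ = 713.6 psf; P₁ = ½×713.6×14.3 = 5102.
Layer 2: σ_v at top = γ₁h₁ = 1835; σ_h top = K_a2×1835 = 629.0; σ_h base = K_a2×(1835+121.3×15.1) = 1257.
P₂ = ½(629.0+1257)×15.1 = 14240. Total P_a = 5102+14240 = 19340 lb/ft.

19300 lb/ft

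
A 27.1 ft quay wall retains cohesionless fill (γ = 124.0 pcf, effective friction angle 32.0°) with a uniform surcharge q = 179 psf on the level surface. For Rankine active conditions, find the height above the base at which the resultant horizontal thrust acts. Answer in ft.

9.47 ft

K_a = 0.3073.
Triangular part P₁ = ½K_aγH² = 13990 at H/3 = 9.033 ft; rectangular part P₂ = K_a q H = 1490 at H/2 = 13.55 ft.
ȳ = (P₁·9.033 + P₂·13.55)/(P₁+P₂) = 9.468 ft.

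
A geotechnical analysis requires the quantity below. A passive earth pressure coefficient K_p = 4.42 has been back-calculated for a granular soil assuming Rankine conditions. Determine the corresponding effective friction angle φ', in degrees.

K_p = (1+sin φ)/(1−sin φ) ⇒ sin φ = (K_p − 1)/(K_p + 1) = 0.6310.
φ = arcsin(0.6310) = 39.12°.

39.1°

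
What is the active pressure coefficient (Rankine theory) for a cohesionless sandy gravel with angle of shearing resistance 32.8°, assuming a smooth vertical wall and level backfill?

K_a = tan²(45° − φ/2) = tan²(28.60°) = 0.2973.

0.297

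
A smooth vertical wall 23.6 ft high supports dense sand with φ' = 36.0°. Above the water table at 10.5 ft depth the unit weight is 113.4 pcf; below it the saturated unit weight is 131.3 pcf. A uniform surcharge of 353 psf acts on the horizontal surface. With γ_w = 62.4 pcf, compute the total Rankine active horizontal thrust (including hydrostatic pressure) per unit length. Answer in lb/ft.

14700 lb/ft

K_a = tan²(45° − φ/2) = 0.2596.
γ' = 131.3 − 62.4 = 68.90 pcf. h₂ = H − d_w = 13.1 ft.
σ'_h: at surface K_a·q = 91.64; at WT K_a(q+γd_w) = 400.8; at base K_a(q+γd_w+γ'h₂) = 635.1 psf.
P₁ = ½(91.64+400.8)×10.5 = 2585; P₂ = ½(400.8+635.1)×13.1 = 6785; P_w = ½γ_w h₂² = 5354.
Total = 2585+6785+5354 = 14720 lb/ft.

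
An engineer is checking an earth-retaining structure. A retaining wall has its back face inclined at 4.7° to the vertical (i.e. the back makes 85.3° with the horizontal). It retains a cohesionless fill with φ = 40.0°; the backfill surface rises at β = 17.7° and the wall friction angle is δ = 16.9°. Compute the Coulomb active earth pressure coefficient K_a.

0.284

K_a = sin²(α+φ) / [sin²α · sin(α−δ) · (1 + √{sin(φ+δ)sin(φ−β) / (sin(α−δ)sin(α+β))})²].
With α = 85.3°, φ = 40.0°, δ = 16.9°, β = 17.7°: K_a = 0.2844.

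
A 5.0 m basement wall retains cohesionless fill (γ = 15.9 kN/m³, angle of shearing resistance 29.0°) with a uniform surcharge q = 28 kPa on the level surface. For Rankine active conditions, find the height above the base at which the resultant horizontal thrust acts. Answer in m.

2.01 m

K_a = 0.3470.
Triangular part P₁ = ½K_aγH² = 68.96 at H/3 = 1.667 m; rectangular part P₂ = K_a q H = 48.58 at H/2 = 2.500 m.
ȳ = (P₁·1.667 + P₂·2.500)/(P₁+P₂) = 2.011 m.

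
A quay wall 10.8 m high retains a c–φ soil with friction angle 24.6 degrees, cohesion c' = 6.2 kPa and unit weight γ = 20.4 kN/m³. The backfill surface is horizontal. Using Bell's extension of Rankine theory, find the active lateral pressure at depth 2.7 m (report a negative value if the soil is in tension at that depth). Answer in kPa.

14.7 kPa

K_a = (1 − sin φ)/(1 + sin φ) = 0.4121.
σ_a = K_a γ z − 2c√K_a = 0.4121×20.4×2.7 − 2×6.2×0.6420 = 14.74 kPa.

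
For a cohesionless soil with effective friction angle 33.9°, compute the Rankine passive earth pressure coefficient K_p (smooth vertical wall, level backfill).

K_p = (1 + sin φ)/(1 − sin φ) = tan²(45° + 33.9°/2) = 3.522.

3.52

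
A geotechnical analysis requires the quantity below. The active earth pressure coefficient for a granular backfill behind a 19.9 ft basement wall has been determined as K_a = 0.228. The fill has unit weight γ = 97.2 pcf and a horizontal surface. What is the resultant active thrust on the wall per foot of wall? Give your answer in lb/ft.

4390 lb/ft

P = ½ K_a γ H² = 0.5 × 0.228 × 97.2 × 19.9² = 4388 lb/ft.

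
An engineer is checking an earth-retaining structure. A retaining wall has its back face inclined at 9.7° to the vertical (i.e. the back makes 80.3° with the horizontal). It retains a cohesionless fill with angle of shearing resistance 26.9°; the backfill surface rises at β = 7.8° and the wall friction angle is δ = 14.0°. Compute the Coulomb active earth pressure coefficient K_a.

0.466

K_a = sin²(α+φ) / [sin²α · sin(α−δ) · (1 + √{sin(φ+δ)sin(φ−β) / (sin(α−δ)sin(α+β))})²].
With α = 80.3°, φ = 26.9°, δ = 14.0°, β = 7.8°: K_a = 0.4659.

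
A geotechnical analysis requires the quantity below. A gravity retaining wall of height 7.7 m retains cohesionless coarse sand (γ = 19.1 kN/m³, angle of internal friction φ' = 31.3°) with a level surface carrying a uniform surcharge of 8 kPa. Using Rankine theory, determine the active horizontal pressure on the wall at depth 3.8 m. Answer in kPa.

K_a = (1 − sin φ)/(1 + sin φ) = 0.3162.
σ_v = γz + q = 19.1 × 3.8 + 8 = 80.58 kPa.
σ_h = K_a σ_v = 0.3162 × 80.58 = 25.48 kPa.

25.5 kPa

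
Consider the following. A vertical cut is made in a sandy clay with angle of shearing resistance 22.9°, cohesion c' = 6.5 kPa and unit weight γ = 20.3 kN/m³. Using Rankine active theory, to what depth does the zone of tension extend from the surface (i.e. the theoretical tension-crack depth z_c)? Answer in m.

0.966 m

K_a = tan²(45° − 22.9°/2) = 0.4398; √K_a = 0.6631.
The active pressure is zero where K_a γ z = 2c√K_a, so z_c = 2c/(γ√K_a) = 2×6.5/(20.3×0.6631) = 0.9657 m.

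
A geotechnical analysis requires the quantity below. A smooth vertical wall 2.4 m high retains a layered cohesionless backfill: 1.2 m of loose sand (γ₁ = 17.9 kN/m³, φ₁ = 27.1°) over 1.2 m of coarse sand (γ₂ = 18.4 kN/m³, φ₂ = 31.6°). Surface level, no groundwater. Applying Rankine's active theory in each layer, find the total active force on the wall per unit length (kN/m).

17.0 kN/m

K_a1 = tan²(45°−27.1°/2) = 0.3741; K_a2 = tan²(45°−31.6°/2) = 0.3123.
Layer 1: σ at base = K_a1 γ₁ h₁ = 8.035 kPa; P₁ = ½×8.035×1.2 = 4.821.
Layer 2: σ_v at top = γ₁h₁ = 21.48; σ_h top = K_a2×21.48 = 6.709; σ_h base = K_a2×(21.48+18.4×1.2) = 13.61.
P₂ = ½(6.709+13.61)×1.2 = 12.19. Total P_a = 4.821+12.19 = 17.01 kN/m.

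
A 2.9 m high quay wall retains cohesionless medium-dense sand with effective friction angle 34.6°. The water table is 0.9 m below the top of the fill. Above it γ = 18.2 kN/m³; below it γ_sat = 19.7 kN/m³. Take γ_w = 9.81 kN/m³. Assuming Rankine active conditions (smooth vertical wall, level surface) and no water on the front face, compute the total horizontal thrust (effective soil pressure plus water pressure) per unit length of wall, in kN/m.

36.1 kN/m

K_a = tan²(45° − φ/2) = 0.2756.
γ' = 19.7 − 9.81 = 9.890 kN/m³. Depth below WT = 2.0 m.
σ'_h at WT = K_a γ d_w = 4.515 kPa; at base = 4.515 + K_a γ' × 2.0 = 9.967 kPa.
P₁ (0–0.9 m) = ½×4.515×0.9 = 2.032. P₂ (0.9–2.9 m) = ½(4.515+9.967)×2.0 = 14.48.
P_w = ½ γ_w h₂² = 0.5×9.81×2.0² = 19.62. Total = 2.032+14.48+19.62 = 36.13 kN/m.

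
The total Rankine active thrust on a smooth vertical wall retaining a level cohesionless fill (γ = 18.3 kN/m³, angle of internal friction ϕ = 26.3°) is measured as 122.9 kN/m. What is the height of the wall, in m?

5.90 m

K_a = 0.3859. P_a = ½ K_a γ H² ⇒ H = √(2P_a/(K_a γ)).
H = √(2×122.9/(0.3859×18.3)) = 5.899 m.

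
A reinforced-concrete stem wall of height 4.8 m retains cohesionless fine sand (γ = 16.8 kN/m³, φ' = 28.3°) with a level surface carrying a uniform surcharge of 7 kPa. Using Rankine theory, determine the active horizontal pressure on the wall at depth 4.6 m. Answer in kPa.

K_a = (1 − sin φ)/(1 + sin φ) = 0.3568.
σ_v = γz + q = 16.8 × 4.6 + 7 = 84.28 kPa.
σ_h = K_a σ_v = 0.3568 × 84.28 = 30.07 kPa.

30.1 kPa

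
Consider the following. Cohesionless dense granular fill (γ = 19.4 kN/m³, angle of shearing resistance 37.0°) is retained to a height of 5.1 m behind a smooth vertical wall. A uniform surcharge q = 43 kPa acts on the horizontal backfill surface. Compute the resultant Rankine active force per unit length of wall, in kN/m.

117 kN/m

K_a = tan²(45° − φ/2) = 0.2486.
Soil triangle: ½ K_a γ H² = 0.5×0.2486×19.4×5.1² = 62.72 kN/m.
Surcharge rectangle: K_a q H = 0.2486×43×5.1 = 54.51 kN/m.
Total = 62.72 + 54.51 = 117.2 kN/m.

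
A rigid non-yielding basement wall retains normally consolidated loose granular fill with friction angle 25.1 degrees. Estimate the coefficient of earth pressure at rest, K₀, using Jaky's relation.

K₀ = 1 − sin φ' = 1 − sin 25.1° = 0.5758.

0.576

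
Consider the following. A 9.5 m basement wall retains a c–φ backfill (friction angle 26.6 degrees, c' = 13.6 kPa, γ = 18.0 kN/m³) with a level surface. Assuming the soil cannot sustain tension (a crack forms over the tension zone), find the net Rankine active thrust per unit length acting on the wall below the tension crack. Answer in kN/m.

171 kN/m

K_a = 0.3814; √K_a = 0.6176.
Tension-crack depth z_c = 2c/(γ√K_a) = 2×13.6/(18.0×0.6176) = 2.447 m.
σ_a at base = K_a γ H − 2c√K_a = 0.3814×18.0×9.5 − 2×13.6×0.6176 = 48.43 kPa.
P_a = ½ × 48.43 × (H − z_c) = 0.5×48.43×7.053 = 170.8 kN/m.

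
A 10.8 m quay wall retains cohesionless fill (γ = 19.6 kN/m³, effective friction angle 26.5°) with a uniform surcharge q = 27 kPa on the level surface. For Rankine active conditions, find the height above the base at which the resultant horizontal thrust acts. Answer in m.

3.97 m

K_a = 0.3829.
Triangular part P₁ = ½K_aγH² = 437.7 at H/3 = 3.600 m; rectangular part P₂ = K_a q H = 111.7 at H/2 = 5.400 m.
ȳ = (P₁·3.600 + P₂·5.400)/(P₁+P₂) = 3.966 m.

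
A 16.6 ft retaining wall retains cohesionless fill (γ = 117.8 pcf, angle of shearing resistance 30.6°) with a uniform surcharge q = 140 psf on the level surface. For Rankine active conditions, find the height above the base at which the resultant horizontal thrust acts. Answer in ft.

5.88 ft

K_a = 0.3253.
Triangular part P₁ = ½K_aγH² = 5281 at H/3 = 5.533 ft; rectangular part P₂ = K_a q H = 756.1 at H/2 = 8.300 ft.
ȳ = (P₁·5.533 + P₂·8.300)/(P₁+P₂) = 5.880 ft.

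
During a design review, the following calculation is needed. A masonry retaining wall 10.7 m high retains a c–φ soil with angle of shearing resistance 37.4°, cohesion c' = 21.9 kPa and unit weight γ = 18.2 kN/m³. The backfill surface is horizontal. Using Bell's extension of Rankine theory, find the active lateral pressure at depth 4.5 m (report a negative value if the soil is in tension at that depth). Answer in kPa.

K_a = (1 − sin φ)/(1 + sin φ) = 0.2443.
σ_a = K_a γ z − 2c√K_a = 0.2443×18.2×4.5 − 2×21.9×0.4942 = -1.642 kPa.

-1.64 kPa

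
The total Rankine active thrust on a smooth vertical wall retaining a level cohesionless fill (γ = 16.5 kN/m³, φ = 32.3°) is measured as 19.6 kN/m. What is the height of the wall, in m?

K_a = 0.3035. P_a = ½ K_a γ H² ⇒ H = √(2P_a/(K_a γ)).
H = √(2×19.6/(0.3035×16.5)) = 2.798 m.

2.80 m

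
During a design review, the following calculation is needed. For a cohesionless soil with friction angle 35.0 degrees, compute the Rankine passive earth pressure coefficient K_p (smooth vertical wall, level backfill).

3.69

K_p = (1 + sin φ)/(1 − sin φ) = tan²(45° + 35.0°/2) = 3.690.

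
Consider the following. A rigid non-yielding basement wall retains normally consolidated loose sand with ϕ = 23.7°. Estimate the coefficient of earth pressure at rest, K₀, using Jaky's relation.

0.598

K₀ = 1 − sin φ' = 1 − sin 23.7° = 0.5981.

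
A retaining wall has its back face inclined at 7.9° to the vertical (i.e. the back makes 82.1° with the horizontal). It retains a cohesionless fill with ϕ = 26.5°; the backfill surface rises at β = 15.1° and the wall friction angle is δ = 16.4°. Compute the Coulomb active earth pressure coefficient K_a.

0.523

K_a = sin²(α+φ) / [sin²α · sin(α−δ) · (1 + √{sin(φ+δ)sin(φ−β) / (sin(α−δ)sin(α+β))})²].
With α = 82.1°, φ = 26.5°, δ = 16.4°, β = 15.1°: K_a = 0.5231.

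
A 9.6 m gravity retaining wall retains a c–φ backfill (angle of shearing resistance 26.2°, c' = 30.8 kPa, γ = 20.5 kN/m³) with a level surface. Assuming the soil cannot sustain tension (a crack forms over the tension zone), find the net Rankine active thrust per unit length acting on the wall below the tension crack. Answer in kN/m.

K_a = 0.3874; √K_a = 0.6224.
Tension-crack depth z_c = 2c/(γ√K_a) = 2×30.8/(20.5×0.6224) = 4.828 m.
σ_a at base = K_a γ H − 2c√K_a = 0.3874×20.5×9.6 − 2×30.8×0.6224 = 37.91 kPa.
P_a = ½ × 37.91 × (H − z_c) = 0.5×37.91×4.772 = 90.45 kN/m.

90.5 kN/m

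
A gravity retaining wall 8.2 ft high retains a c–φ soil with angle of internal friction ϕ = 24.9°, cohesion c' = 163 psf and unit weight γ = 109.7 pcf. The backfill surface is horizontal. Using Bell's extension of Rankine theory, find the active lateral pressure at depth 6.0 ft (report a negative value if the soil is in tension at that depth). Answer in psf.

60.1 psf

K_a = (1 − sin φ)/(1 + sin φ) = 0.4074.
σ_a = K_a γ z − 2c√K_a = 0.4074×109.7×6.0 − 2×163×0.6383 = 60.08 psf.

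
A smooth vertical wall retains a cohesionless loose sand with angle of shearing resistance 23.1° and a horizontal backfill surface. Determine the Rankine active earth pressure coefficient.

0.436

K_a = (1 − sin φ)/(1 + sin φ) = (1 − sin 23.1°)/(1 + sin 23.1°) = 0.4364.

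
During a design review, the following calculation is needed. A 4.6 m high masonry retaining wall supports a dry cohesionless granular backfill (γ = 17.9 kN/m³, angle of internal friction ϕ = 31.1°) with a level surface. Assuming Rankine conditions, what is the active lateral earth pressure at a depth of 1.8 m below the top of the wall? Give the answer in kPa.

10.3 kPa

K_a = (1 − sin φ)/(1 + sin φ) = 0.3188.
σ_h = K_a γ z = 0.3188 × 17.9 × 1.8 = 10.27 kPa.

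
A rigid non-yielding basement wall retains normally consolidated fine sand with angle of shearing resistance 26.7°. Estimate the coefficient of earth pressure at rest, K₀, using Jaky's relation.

K₀ = 1 − sin φ' = 1 − sin 26.7° = 0.5507.

0.551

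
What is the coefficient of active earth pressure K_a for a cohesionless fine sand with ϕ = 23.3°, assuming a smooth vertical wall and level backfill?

0.433

K_a = tan²(45° − φ/2) = tan²(33.35°) = 0.4331.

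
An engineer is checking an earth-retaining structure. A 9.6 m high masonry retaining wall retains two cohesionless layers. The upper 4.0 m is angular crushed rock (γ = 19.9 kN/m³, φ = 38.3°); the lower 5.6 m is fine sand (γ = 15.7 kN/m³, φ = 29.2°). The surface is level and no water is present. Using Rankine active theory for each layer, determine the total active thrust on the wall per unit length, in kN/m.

K_a1 = tan²(45°−38.3°/2) = 0.2347; K_a2 = tan²(45°−29.2°/2) = 0.3442.
Layer 1: σ at base = K_a1 γ₁ h₁ = 18.69 kPa; P₁ = ½×18.69×4.0 = 37.37.
Layer 2: σ_v at top = γ₁h₁ = 79.60; σ_h top = K_a2×79.60 = 27.40; σ_h base = K_a2×(79.60+15.7×5.6) = 57.66.
P₂ = ½(27.40+57.66)×5.6 = 238.2. Total P_a = 37.37+238.2 = 275.5 kN/m.

276 kN/m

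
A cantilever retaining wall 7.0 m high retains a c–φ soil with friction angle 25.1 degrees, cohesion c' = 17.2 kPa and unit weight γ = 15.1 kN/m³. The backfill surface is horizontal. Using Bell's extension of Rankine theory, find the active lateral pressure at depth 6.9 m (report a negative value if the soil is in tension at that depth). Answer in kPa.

20.3 kPa

K_a = (1 − sin φ)/(1 + sin φ) = 0.4043.
σ_a = K_a γ z − 2c√K_a = 0.4043×15.1×6.9 − 2×17.2×0.6358 = 20.25 kPa.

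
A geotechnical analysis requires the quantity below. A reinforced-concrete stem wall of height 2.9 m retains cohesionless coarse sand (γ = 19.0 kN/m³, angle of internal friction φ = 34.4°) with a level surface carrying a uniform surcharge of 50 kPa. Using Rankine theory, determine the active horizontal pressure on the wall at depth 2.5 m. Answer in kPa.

27.1 kPa

K_a = (1 − sin φ)/(1 + sin φ) = 0.2780.
σ_v = γz + q = 19.0 × 2.5 + 50 = 97.50 kPa.
σ_h = K_a σ_v = 0.2780 × 97.50 = 27.10 kPa.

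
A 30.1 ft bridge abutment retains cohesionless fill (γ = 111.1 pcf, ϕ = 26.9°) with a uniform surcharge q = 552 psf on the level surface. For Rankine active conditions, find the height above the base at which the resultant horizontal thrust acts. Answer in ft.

11.3 ft

K_a = 0.3770.
Triangular part P₁ = ½K_aγH² = 18970 at H/3 = 10.03 ft; rectangular part P₂ = K_a q H = 6264 at H/2 = 15.05 ft.
ȳ = (P₁·10.03 + P₂·15.05)/(P₁+P₂) = 11.28 ft.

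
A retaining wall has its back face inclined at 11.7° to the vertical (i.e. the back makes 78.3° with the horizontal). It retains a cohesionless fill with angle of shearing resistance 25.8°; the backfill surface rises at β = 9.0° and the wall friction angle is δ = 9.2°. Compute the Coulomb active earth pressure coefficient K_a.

0.520

K_a = sin²(α+φ) / [sin²α · sin(α−δ) · (1 + √{sin(φ+δ)sin(φ−β) / (sin(α−δ)sin(α+β))})²].
With α = 78.3°, φ = 25.8°, δ = 9.2°, β = 9.0°: K_a = 0.5197.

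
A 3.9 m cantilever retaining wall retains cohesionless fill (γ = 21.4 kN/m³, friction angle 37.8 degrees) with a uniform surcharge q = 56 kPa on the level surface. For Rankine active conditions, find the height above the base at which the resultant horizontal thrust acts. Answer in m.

1.67 m

K_a = 0.2400.
Triangular part P₁ = ½K_aγH² = 39.06 at H/3 = 1.300 m; rectangular part P₂ = K_a q H = 52.42 at H/2 = 1.950 m.
ȳ = (P₁·1.300 + P₂·1.950)/(P₁+P₂) = 1.672 m.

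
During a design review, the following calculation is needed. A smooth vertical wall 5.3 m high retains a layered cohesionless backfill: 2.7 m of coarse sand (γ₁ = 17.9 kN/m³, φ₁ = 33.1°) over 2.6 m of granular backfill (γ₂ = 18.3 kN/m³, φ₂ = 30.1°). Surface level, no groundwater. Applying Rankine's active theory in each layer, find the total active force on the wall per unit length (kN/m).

K_a1 = tan²(45°−33.1°/2) = 0.2936; K_a2 = tan²(45°−30.1°/2) = 0.3320.
Layer 1: σ at base = K_a1 γ₁ h₁ = 14.19 kPa; P₁ = ½×14.19×2.7 = 19.15.
Layer 2: σ_v at top = γ₁h₁ = 48.33; σ_h top = K_a2×48.33 = 16.05; σ_h base = K_a2×(48.33+18.3×2.6) = 31.84.
P₂ = ½(16.05+31.84)×2.6 = 62.25. Total P_a = 19.15+62.25 = 81.41 kN/m.

81.4 kN/m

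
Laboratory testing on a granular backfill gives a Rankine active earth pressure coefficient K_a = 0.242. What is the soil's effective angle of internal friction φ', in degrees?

K_a = tan²(45° − φ/2) ⇒ 45° − φ/2 = arctan(√0.242) = 26.19°.
φ = 2(45° − 26.19°) = 37.61°.

37.6°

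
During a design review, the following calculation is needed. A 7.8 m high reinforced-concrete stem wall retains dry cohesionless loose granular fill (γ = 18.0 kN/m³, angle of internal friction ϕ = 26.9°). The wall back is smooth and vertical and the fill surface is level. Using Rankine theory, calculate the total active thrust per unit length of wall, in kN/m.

K_a = tan²(45° − φ/2) = 0.3770.
P_a = ½ K_a γ H² = 0.5 × 0.3770 × 18.0 × 7.8² = 206.4 kN/m.

206 kN/m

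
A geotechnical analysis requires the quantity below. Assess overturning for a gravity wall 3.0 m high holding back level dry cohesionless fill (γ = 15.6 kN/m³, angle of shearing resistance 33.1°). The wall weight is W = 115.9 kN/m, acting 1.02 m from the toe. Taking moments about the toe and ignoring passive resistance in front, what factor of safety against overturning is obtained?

5.74

K_a = tan²(45° − 33.1°/2) = 0.2936.
P_a = ½K_aγH² = 0.5×0.2936×15.6×3.0² = 20.61 kN/m, acting at H/3 = 1.000 m above the base.
Overturning moment M_o = P_a × H/3 = 20.61 × 1.000 = 20.61.
Resisting moment M_r = W × 1.02 = 115.9 × 1.02 = 118.2.
FS_overturning = M_r/M_o = 118.2/20.61 = 5.736.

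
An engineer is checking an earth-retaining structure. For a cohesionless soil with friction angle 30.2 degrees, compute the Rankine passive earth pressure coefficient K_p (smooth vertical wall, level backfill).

3.02

K_p = (1 + sin φ)/(1 − sin φ) = tan²(45° + 30.2°/2) = 3.024.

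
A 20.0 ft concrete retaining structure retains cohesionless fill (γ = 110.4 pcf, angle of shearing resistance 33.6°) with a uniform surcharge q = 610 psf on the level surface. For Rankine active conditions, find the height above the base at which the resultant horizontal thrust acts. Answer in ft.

K_a = 0.2875.
Triangular part P₁ = ½K_aγH² = 6348 at H/3 = 6.667 ft; rectangular part P₂ = K_a q H = 3508 at H/2 = 10.00 ft.
ȳ = (P₁·6.667 + P₂·10.00)/(P₁+P₂) = 7.853 ft.

7.85 ft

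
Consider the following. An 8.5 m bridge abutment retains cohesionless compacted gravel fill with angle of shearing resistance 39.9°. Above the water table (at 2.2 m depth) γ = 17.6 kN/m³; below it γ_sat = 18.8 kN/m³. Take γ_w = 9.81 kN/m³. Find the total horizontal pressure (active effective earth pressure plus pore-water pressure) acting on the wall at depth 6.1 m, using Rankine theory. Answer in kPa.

54.4 kPa

K_a = (1 − sin φ)/(1 + sin φ) = 0.2184.
γ' = 18.8 − 9.81 = 8.990 kN/m³.
Effective vertical stress at 6.1 m: σ'_v = 17.6×2.2 + 8.990×3.90 = 73.78 kPa.
σ'_h = K_a σ'_v = 0.2184 × 73.78 = 16.12 kPa; u = γ_w × 3.90 = 38.26 kPa.
Total σ_h = 16.12 + 38.26 = 54.38 kPa.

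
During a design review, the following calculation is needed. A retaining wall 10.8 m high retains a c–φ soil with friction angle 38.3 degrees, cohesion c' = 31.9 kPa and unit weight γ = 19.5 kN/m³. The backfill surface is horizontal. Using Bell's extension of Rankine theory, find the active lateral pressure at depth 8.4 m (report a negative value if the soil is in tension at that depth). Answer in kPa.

K_a = (1 − sin φ)/(1 + sin φ) = 0.2347.
σ_a = K_a γ z − 2c√K_a = 0.2347×19.5×8.4 − 2×31.9×0.4845 = 7.539 kPa.

7.54 kPa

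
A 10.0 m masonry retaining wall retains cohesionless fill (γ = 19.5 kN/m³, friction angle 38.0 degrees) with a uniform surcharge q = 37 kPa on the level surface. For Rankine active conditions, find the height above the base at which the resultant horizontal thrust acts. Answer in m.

3.79 m

K_a = 0.2379.
Triangular part P₁ = ½K_aγH² = 231.9 at H/3 = 3.333 m; rectangular part P₂ = K_a q H = 88.02 at H/2 = 5.000 m.
ȳ = (P₁·3.333 + P₂·5.000)/(P₁+P₂) = 3.792 m.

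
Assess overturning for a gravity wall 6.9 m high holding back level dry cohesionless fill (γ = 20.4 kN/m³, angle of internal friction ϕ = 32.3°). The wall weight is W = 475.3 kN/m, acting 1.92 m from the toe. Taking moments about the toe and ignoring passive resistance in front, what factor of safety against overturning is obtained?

2.69

K_a = tan²(45° − 32.3°/2) = 0.3035.
P_a = ½K_aγH² = 0.5×0.3035×20.4×6.9² = 147.4 kN/m, acting at H/3 = 2.300 m above the base.
Overturning moment M_o = P_a × H/3 = 147.4 × 2.300 = 339.0.
Resisting moment M_r = W × 1.92 = 475.3 × 1.92 = 912.6.
FS_overturning = M_r/M_o = 912.6/339.0 = 2.692.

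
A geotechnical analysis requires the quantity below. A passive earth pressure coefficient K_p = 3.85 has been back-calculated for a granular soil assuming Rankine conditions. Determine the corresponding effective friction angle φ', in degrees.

36.0°

K_p = (1+sin φ)/(1−sin φ) ⇒ sin φ = (K_p − 1)/(K_p + 1) = 0.5876.
φ = arcsin(0.5876) = 35.99°.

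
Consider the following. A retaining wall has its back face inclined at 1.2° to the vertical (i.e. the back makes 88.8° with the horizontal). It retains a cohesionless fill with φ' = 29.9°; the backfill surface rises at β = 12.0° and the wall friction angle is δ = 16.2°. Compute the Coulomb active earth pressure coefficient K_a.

K_a = sin²(α+φ) / [sin²α · sin(α−δ) · (1 + √{sin(φ+δ)sin(φ−β) / (sin(α−δ)sin(α+β))})²].
With α = 88.8°, φ = 29.9°, δ = 16.2°, β = 12.0°: K_a = 0.3653.

0.365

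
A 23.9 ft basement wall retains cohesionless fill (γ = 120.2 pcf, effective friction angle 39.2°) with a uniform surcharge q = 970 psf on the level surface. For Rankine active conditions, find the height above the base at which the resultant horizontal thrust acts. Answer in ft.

K_a = 0.2255.
Triangular part P₁ = ½K_aγH² = 7740 at H/3 = 7.967 ft; rectangular part P₂ = K_a q H = 5227 at H/2 = 11.95 ft.
ȳ = (P₁·7.967 + P₂·11.95)/(P₁+P₂) = 9.572 ft.

9.57 ft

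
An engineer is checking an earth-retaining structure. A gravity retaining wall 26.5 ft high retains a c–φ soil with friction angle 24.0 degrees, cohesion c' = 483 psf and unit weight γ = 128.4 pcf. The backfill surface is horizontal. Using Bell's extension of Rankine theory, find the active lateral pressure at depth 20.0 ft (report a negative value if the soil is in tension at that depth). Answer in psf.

K_a = (1 − sin φ)/(1 + sin φ) = 0.4217.
σ_a = K_a γ z − 2c√K_a = 0.4217×128.4×20.0 − 2×483×0.6494 = 455.7 psf.

456 psf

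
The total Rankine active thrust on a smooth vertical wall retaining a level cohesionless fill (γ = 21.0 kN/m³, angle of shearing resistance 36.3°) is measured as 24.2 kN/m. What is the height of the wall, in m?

3.00 m

K_a = 0.2563. P_a = ½ K_a γ H² ⇒ H = √(2P_a/(K_a γ)).
H = √(2×24.2/(0.2563×21.0)) = 2.999 m.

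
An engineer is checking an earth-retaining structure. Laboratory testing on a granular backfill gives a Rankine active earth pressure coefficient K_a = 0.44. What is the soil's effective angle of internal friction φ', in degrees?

K_a = tan²(45° − φ/2) ⇒ 45° − φ/2 = arctan(√0.44) = 33.56°.
φ = 2(45° − 33.56°) = 22.89°.

22.9°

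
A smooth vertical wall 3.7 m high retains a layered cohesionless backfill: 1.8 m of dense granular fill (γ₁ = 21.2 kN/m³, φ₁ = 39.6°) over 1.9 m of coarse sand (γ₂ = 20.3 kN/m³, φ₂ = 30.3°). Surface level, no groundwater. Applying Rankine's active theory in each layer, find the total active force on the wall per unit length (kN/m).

K_a1 = tan²(45°−39.6°/2) = 0.2214; K_a2 = tan²(45°−30.3°/2) = 0.3293.
Layer 1: σ at base = K_a1 γ₁ h₁ = 8.450 kPa; P₁ = ½×8.450×1.8 = 7.605.
Layer 2: σ_v at top = γ₁h₁ = 38.16; σ_h top = K_a2×38.16 = 12.57; σ_h base = K_a2×(38.16+20.3×1.9) = 25.27.
P₂ = ½(12.57+25.27)×1.9 = 35.94. Total P_a = 7.605+35.94 = 43.55 kN/m.

43.5 kN/m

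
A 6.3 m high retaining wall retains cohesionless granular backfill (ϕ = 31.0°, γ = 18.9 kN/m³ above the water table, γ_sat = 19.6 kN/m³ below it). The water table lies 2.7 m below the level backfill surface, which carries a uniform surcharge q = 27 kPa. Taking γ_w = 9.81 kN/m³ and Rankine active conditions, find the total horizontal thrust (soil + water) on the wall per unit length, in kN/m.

K_a = tan²(45° − φ/2) = 0.3201.
γ' = 19.6 − 9.81 = 9.790 kN/m³. h₂ = H − d_w = 3.6 m.
σ'_h: at surface K_a·q = 8.643; at WT K_a(q+γd_w) = 24.98; at base K_a(q+γd_w+γ'h₂) = 36.26 kPa.
P₁ = ½(8.643+24.98)×2.7 = 45.39; P₂ = ½(24.98+36.26)×3.6 = 110.2; P_w = ½γ_w h₂² = 63.57.
Total = 45.39+110.2+63.57 = 219.2 kN/m.

219 kN/m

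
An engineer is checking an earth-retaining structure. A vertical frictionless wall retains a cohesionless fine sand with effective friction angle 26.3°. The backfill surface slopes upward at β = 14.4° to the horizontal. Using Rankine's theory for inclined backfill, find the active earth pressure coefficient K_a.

0.437

K_a = cos β · (cos β − √(cos²β − cos²φ)) / (cos β + √(cos²β − cos²φ)).
cos β = 0.9686, cos φ = 0.8965, √(cos²β − cos²φ) = 0.3667.
K_a = 0.9686 × (0.9686 − 0.3667)/(0.9686 + 0.3667) = 0.4366.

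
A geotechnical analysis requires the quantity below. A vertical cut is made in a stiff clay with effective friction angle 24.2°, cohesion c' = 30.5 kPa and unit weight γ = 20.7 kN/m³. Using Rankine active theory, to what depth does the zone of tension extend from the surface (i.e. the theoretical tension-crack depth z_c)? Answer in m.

4.56 m

K_a = tan²(45° − 24.2°/2) = 0.4185; √K_a = 0.6469.
The active pressure is zero where K_a γ z = 2c√K_a, so z_c = 2c/(γ√K_a) = 2×30.5/(20.7×0.6469) = 4.555 m.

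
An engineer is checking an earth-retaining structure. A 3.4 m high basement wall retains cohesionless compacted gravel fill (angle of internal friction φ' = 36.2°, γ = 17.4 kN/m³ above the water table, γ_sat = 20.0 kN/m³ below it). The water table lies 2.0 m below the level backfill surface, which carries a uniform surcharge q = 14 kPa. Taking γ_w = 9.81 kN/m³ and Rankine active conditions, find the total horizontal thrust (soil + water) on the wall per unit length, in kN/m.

45.9 kN/m

K_a = tan²(45° − φ/2) = 0.2574.
γ' = 20.0 − 9.81 = 10.19 kN/m³. h₂ = H − d_w = 1.4 m.
σ'_h: at surface K_a·q = 3.603; at WT K_a(q+γd_w) = 12.56; at base K_a(q+γd_w+γ'h₂) = 16.23 kPa.
P₁ = ½(3.603+12.56)×2.0 = 16.16; P₂ = ½(12.56+16.23)×1.4 = 20.15; P_w = ½γ_w h₂² = 9.614.
Total = 16.16+20.15+9.614 = 45.93 kN/m.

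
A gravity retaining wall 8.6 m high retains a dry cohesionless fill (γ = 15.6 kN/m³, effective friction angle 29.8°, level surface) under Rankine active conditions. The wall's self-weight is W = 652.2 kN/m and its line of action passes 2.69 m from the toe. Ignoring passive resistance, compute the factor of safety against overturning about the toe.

K_a = tan²(45° − 29.8°/2) = 0.3360.
P_a = ½K_aγH² = 0.5×0.3360×15.6×8.6² = 193.9 kN/m, acting at H/3 = 2.867 m above the base.
Overturning moment M_o = P_a × H/3 = 193.9 × 2.867 = 555.7.
Resisting moment M_r = W × 2.69 = 652.2 × 2.69 = 1754.
FS_overturning = M_r/M_o = 1754/555.7 = 3.157.

3.16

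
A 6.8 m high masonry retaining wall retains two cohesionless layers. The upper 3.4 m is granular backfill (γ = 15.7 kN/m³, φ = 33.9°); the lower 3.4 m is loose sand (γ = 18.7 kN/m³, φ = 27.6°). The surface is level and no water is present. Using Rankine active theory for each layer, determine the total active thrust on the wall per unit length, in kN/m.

132 kN/m

K_a1 = tan²(45°−33.9°/2) = 0.2839; K_a2 = tan²(45°−27.6°/2) = 0.3668.
Layer 1: σ at base = K_a1 γ₁ h₁ = 15.15 kPa; P₁ = ½×15.15×3.4 = 25.76.
Layer 2: σ_v at top = γ₁h₁ = 53.38; σ_h top = K_a2×53.38 = 19.58; σ_h base = K_a2×(53.38+18.7×3.4) = 42.90.
P₂ = ½(19.58+42.90)×3.4 = 106.2. Total P_a = 25.76+106.2 = 132.0 kN/m.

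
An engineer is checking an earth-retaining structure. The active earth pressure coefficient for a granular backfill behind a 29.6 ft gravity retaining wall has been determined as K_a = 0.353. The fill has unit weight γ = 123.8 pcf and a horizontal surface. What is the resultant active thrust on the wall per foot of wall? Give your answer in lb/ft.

P = ½ K_a γ H² = 0.5 × 0.353 × 123.8 × 29.6² = 19140 lb/ft.

19100 lb/ft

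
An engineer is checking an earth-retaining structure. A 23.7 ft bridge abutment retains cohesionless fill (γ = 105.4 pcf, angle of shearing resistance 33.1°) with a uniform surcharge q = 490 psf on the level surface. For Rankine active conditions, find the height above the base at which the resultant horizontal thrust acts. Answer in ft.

K_a = 0.2936.
Triangular part P₁ = ½K_aγH² = 8690 at H/3 = 7.900 ft; rectangular part P₂ = K_a q H = 3409 at H/2 = 11.85 ft.
ȳ = (P₁·7.900 + P₂·11.85)/(P₁+P₂) = 9.013 ft.

9.01 ft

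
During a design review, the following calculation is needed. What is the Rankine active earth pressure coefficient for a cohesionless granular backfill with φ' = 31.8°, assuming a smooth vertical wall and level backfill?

0.310

K_a = (1 − sin φ)/(1 + sin φ) = (1 − sin 31.8°)/(1 + sin 31.8°) = 0.3098.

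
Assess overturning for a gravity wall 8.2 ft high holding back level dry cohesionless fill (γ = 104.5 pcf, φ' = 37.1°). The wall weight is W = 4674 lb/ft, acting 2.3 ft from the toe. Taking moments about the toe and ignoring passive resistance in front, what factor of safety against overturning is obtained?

K_a = tan²(45° − 37.1°/2) = 0.2475.
P_a = ½K_aγH² = 0.5×0.2475×104.5×8.2² = 869.5 lb/ft, acting at H/3 = 2.733 ft above the base.
Overturning moment M_o = P_a × H/3 = 869.5 × 2.733 = 2377.
Resisting moment M_r = W × 2.3 = 4674 × 2.3 = 10750.
FS_overturning = M_r/M_o = 10750/2377 = 4.523.

4.52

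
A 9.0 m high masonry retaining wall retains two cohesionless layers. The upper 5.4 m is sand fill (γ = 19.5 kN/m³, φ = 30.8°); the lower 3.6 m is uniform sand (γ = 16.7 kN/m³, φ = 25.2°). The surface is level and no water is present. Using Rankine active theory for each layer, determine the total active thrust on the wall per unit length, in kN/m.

K_a1 = tan²(45°−30.8°/2) = 0.3227; K_a2 = tan²(45°−25.2°/2) = 0.4027.
Layer 1: σ at base = K_a1 γ₁ h₁ = 33.98 kPa; P₁ = ½×33.98×5.4 = 91.75.
Layer 2: σ_v at top = γ₁h₁ = 105.3; σ_h top = K_a2×105.3 = 42.41; σ_h base = K_a2×(105.3+16.7×3.6) = 66.62.
P₂ = ½(42.41+66.62)×3.6 = 196.3. Total P_a = 91.75+196.3 = 288.0 kN/m.

288 kN/m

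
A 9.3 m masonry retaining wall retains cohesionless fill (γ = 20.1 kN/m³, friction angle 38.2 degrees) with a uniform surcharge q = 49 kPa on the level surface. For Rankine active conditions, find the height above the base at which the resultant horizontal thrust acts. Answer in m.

K_a = 0.2358.
Triangular part P₁ = ½K_aγH² = 204.9 at H/3 = 3.100 m; rectangular part P₂ = K_a q H = 107.4 at H/2 = 4.650 m.
ȳ = (P₁·3.100 + P₂·4.650)/(P₁+P₂) = 3.633 m.

3.63 m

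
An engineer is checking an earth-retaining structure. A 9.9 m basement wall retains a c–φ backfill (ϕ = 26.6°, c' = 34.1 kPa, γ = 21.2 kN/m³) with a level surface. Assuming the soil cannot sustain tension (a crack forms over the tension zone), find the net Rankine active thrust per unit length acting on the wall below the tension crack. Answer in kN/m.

K_a = 0.3814; √K_a = 0.6176.
Tension-crack depth z_c = 2c/(γ√K_a) = 2×34.1/(21.2×0.6176) = 5.209 m.
σ_a at base = K_a γ H − 2c√K_a = 0.3814×21.2×9.9 − 2×34.1×0.6176 = 37.94 kPa.
P_a = ½ × 37.94 × (H − z_c) = 0.5×37.94×4.691 = 88.99 kN/m.

89.0 kN/m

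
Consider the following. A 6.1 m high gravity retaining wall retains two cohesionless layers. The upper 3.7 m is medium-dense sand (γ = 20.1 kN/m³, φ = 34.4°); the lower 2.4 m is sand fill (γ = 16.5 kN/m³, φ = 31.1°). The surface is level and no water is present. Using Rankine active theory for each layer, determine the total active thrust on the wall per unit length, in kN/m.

K_a1 = tan²(45°−34.4°/2) = 0.2780; K_a2 = tan²(45°−31.1°/2) = 0.3188.
Layer 1: σ at base = K_a1 γ₁ h₁ = 20.67 kPa; P₁ = ½×20.67×3.7 = 38.25.
Layer 2: σ_v at top = γ₁h₁ = 74.37; σ_h top = K_a2×74.37 = 23.71; σ_h base = K_a2×(74.37+16.5×2.4) = 36.33.
P₂ = ½(23.71+36.33)×2.4 = 72.05. Total P_a = 38.25+72.05 = 110.3 kN/m.

110 kN/m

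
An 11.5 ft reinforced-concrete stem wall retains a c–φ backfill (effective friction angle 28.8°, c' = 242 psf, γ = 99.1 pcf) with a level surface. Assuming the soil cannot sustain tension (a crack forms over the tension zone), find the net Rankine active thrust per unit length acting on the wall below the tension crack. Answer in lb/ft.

K_a = 0.3498; √K_a = 0.5914.
Tension-crack depth z_c = 2c/(γ√K_a) = 2×242/(99.1×0.5914) = 8.258 ft.
σ_a at base = K_a γ H − 2c√K_a = 0.3498×99.1×11.5 − 2×242×0.5914 = 112.4 psf.
P_a = ½ × 112.4 × (H − z_c) = 0.5×112.4×3.242 = 182.1 lb/ft.

182 lb/ft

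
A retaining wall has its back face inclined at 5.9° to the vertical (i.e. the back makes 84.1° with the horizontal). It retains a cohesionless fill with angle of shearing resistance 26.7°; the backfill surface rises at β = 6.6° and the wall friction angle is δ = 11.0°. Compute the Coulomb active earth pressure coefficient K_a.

K_a = sin²(α+φ) / [sin²α · sin(α−δ) · (1 + √{sin(φ+δ)sin(φ−β) / (sin(α−δ)sin(α+β))})²].
With α = 84.1°, φ = 26.7°, δ = 11.0°, β = 6.6°: K_a = 0.4280.

0.428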